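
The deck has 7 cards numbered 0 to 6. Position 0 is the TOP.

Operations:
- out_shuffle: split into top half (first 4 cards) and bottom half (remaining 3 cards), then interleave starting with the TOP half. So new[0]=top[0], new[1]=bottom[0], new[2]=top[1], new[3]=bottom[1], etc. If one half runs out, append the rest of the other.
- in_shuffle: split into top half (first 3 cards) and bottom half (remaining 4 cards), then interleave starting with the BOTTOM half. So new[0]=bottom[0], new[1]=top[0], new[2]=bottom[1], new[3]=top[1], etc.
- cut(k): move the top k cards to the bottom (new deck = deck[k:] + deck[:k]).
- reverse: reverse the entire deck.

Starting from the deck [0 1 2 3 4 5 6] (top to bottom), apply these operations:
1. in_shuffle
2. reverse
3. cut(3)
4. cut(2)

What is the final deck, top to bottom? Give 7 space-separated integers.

Answer: 0 3 6 2 5 1 4

Derivation:
After op 1 (in_shuffle): [3 0 4 1 5 2 6]
After op 2 (reverse): [6 2 5 1 4 0 3]
After op 3 (cut(3)): [1 4 0 3 6 2 5]
After op 4 (cut(2)): [0 3 6 2 5 1 4]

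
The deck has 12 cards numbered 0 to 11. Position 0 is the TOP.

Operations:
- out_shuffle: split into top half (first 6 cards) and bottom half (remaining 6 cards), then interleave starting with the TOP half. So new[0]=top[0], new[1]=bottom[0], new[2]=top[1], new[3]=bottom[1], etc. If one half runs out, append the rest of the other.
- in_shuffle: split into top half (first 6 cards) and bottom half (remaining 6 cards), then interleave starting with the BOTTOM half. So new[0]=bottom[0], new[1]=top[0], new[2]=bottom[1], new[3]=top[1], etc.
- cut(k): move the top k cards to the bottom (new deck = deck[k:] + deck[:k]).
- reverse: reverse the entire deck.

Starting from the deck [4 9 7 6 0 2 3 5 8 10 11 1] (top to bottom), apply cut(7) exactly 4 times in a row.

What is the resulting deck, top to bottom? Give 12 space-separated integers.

Answer: 0 2 3 5 8 10 11 1 4 9 7 6

Derivation:
After op 1 (cut(7)): [5 8 10 11 1 4 9 7 6 0 2 3]
After op 2 (cut(7)): [7 6 0 2 3 5 8 10 11 1 4 9]
After op 3 (cut(7)): [10 11 1 4 9 7 6 0 2 3 5 8]
After op 4 (cut(7)): [0 2 3 5 8 10 11 1 4 9 7 6]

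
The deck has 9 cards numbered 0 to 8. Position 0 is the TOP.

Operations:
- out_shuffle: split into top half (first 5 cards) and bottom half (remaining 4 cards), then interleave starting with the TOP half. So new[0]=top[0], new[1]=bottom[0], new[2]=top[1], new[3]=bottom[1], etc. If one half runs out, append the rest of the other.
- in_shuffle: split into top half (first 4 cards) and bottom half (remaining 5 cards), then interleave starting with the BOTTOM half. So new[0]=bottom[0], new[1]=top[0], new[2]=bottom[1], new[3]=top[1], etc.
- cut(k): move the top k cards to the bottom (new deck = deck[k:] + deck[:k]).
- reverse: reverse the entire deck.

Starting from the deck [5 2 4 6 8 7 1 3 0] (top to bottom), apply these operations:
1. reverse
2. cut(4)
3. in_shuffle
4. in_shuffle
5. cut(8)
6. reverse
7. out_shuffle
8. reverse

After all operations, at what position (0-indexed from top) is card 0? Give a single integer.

Answer: 4

Derivation:
After op 1 (reverse): [0 3 1 7 8 6 4 2 5]
After op 2 (cut(4)): [8 6 4 2 5 0 3 1 7]
After op 3 (in_shuffle): [5 8 0 6 3 4 1 2 7]
After op 4 (in_shuffle): [3 5 4 8 1 0 2 6 7]
After op 5 (cut(8)): [7 3 5 4 8 1 0 2 6]
After op 6 (reverse): [6 2 0 1 8 4 5 3 7]
After op 7 (out_shuffle): [6 4 2 5 0 3 1 7 8]
After op 8 (reverse): [8 7 1 3 0 5 2 4 6]
Card 0 is at position 4.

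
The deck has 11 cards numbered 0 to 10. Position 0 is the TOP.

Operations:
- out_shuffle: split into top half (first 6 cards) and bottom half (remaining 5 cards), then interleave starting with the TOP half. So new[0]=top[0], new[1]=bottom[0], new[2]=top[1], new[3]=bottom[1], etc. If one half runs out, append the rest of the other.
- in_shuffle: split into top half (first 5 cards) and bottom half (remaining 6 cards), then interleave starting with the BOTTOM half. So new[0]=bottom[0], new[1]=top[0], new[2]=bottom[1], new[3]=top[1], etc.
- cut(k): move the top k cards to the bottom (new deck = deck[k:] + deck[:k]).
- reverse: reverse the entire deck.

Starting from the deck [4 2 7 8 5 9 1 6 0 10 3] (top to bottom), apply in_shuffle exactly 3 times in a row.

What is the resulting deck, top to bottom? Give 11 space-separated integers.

Answer: 1 7 10 9 2 0 5 4 6 8 3

Derivation:
After op 1 (in_shuffle): [9 4 1 2 6 7 0 8 10 5 3]
After op 2 (in_shuffle): [7 9 0 4 8 1 10 2 5 6 3]
After op 3 (in_shuffle): [1 7 10 9 2 0 5 4 6 8 3]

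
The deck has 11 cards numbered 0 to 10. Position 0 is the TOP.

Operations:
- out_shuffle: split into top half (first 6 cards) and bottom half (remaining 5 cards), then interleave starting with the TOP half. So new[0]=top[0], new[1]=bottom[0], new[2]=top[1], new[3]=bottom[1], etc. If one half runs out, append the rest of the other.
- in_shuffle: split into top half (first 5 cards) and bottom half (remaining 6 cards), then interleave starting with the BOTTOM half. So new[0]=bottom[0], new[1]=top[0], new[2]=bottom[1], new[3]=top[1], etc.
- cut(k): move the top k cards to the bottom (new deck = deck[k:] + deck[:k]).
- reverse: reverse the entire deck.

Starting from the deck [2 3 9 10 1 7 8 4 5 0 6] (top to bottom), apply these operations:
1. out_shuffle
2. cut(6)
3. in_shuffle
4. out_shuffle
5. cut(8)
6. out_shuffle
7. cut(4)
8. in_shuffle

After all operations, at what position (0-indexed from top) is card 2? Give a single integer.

After op 1 (out_shuffle): [2 8 3 4 9 5 10 0 1 6 7]
After op 2 (cut(6)): [10 0 1 6 7 2 8 3 4 9 5]
After op 3 (in_shuffle): [2 10 8 0 3 1 4 6 9 7 5]
After op 4 (out_shuffle): [2 4 10 6 8 9 0 7 3 5 1]
After op 5 (cut(8)): [3 5 1 2 4 10 6 8 9 0 7]
After op 6 (out_shuffle): [3 6 5 8 1 9 2 0 4 7 10]
After op 7 (cut(4)): [1 9 2 0 4 7 10 3 6 5 8]
After op 8 (in_shuffle): [7 1 10 9 3 2 6 0 5 4 8]
Card 2 is at position 5.

Answer: 5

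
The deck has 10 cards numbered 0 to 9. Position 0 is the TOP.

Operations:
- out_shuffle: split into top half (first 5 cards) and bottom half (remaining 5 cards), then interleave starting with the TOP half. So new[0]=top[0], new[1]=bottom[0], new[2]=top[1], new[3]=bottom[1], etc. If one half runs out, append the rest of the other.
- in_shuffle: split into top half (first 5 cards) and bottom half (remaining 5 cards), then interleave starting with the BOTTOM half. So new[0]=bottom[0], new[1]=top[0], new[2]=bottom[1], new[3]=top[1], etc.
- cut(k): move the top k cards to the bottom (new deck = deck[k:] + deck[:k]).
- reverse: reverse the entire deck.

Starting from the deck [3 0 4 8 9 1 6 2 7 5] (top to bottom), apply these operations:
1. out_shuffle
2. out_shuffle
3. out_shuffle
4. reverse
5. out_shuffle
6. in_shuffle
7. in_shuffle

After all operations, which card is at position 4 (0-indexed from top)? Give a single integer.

Answer: 6

Derivation:
After op 1 (out_shuffle): [3 1 0 6 4 2 8 7 9 5]
After op 2 (out_shuffle): [3 2 1 8 0 7 6 9 4 5]
After op 3 (out_shuffle): [3 7 2 6 1 9 8 4 0 5]
After op 4 (reverse): [5 0 4 8 9 1 6 2 7 3]
After op 5 (out_shuffle): [5 1 0 6 4 2 8 7 9 3]
After op 6 (in_shuffle): [2 5 8 1 7 0 9 6 3 4]
After op 7 (in_shuffle): [0 2 9 5 6 8 3 1 4 7]
Position 4: card 6.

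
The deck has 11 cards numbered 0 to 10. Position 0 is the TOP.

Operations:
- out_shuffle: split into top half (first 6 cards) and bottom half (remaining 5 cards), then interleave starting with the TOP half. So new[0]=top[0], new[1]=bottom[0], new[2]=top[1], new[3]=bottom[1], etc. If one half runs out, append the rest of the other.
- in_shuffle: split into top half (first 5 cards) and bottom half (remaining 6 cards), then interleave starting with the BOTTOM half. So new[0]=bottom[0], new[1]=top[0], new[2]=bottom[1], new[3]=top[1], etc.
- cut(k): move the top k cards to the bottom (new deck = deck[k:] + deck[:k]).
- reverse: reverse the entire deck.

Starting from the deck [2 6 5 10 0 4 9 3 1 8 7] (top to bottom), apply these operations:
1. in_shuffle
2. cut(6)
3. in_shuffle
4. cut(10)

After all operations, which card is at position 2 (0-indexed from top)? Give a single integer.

After op 1 (in_shuffle): [4 2 9 6 3 5 1 10 8 0 7]
After op 2 (cut(6)): [1 10 8 0 7 4 2 9 6 3 5]
After op 3 (in_shuffle): [4 1 2 10 9 8 6 0 3 7 5]
After op 4 (cut(10)): [5 4 1 2 10 9 8 6 0 3 7]
Position 2: card 1.

Answer: 1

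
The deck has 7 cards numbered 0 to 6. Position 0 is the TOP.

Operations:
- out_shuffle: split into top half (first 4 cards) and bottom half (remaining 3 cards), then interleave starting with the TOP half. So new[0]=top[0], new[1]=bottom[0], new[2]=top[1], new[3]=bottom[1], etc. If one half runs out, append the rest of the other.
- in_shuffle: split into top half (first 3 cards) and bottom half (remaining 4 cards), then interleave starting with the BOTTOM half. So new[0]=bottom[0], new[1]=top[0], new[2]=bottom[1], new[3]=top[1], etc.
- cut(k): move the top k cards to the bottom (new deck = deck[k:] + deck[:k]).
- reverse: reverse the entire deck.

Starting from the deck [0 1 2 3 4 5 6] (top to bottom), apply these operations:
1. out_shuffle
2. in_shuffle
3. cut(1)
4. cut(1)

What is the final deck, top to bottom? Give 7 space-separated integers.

Answer: 2 4 6 1 3 5 0

Derivation:
After op 1 (out_shuffle): [0 4 1 5 2 6 3]
After op 2 (in_shuffle): [5 0 2 4 6 1 3]
After op 3 (cut(1)): [0 2 4 6 1 3 5]
After op 4 (cut(1)): [2 4 6 1 3 5 0]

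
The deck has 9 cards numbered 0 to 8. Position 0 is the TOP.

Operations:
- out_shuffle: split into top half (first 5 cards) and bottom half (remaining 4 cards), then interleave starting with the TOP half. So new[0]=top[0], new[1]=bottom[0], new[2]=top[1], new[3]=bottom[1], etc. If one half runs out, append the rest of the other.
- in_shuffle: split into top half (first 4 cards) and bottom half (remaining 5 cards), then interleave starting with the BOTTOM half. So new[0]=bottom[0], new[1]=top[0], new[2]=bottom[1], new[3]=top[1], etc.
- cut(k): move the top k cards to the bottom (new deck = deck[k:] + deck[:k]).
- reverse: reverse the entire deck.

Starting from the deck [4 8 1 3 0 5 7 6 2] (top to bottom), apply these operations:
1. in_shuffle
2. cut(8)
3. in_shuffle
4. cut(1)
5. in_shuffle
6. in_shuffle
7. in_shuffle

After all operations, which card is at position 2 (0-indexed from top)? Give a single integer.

Answer: 6

Derivation:
After op 1 (in_shuffle): [0 4 5 8 7 1 6 3 2]
After op 2 (cut(8)): [2 0 4 5 8 7 1 6 3]
After op 3 (in_shuffle): [8 2 7 0 1 4 6 5 3]
After op 4 (cut(1)): [2 7 0 1 4 6 5 3 8]
After op 5 (in_shuffle): [4 2 6 7 5 0 3 1 8]
After op 6 (in_shuffle): [5 4 0 2 3 6 1 7 8]
After op 7 (in_shuffle): [3 5 6 4 1 0 7 2 8]
Position 2: card 6.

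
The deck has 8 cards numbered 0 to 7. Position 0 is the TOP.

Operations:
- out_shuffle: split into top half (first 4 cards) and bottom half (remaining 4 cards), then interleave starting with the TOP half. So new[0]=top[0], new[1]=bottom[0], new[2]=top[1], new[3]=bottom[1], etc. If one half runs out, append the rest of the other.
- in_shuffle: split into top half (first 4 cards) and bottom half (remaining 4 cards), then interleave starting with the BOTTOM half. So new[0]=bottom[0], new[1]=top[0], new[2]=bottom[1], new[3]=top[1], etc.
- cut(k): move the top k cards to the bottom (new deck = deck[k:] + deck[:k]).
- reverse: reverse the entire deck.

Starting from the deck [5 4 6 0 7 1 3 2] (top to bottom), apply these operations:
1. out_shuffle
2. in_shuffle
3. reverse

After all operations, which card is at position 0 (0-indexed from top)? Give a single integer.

Answer: 1

Derivation:
After op 1 (out_shuffle): [5 7 4 1 6 3 0 2]
After op 2 (in_shuffle): [6 5 3 7 0 4 2 1]
After op 3 (reverse): [1 2 4 0 7 3 5 6]
Position 0: card 1.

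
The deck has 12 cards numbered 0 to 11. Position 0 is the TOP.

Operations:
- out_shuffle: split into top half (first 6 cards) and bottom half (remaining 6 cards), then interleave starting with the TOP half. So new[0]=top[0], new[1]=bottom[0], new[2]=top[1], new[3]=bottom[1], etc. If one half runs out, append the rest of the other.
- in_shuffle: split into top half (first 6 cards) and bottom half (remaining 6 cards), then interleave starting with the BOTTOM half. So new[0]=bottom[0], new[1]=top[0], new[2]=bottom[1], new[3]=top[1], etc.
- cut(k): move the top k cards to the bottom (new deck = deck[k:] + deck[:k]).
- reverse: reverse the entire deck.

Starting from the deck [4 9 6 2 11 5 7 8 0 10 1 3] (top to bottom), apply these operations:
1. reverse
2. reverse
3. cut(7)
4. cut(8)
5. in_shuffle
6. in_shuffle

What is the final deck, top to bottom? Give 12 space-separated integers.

After op 1 (reverse): [3 1 10 0 8 7 5 11 2 6 9 4]
After op 2 (reverse): [4 9 6 2 11 5 7 8 0 10 1 3]
After op 3 (cut(7)): [8 0 10 1 3 4 9 6 2 11 5 7]
After op 4 (cut(8)): [2 11 5 7 8 0 10 1 3 4 9 6]
After op 5 (in_shuffle): [10 2 1 11 3 5 4 7 9 8 6 0]
After op 6 (in_shuffle): [4 10 7 2 9 1 8 11 6 3 0 5]

Answer: 4 10 7 2 9 1 8 11 6 3 0 5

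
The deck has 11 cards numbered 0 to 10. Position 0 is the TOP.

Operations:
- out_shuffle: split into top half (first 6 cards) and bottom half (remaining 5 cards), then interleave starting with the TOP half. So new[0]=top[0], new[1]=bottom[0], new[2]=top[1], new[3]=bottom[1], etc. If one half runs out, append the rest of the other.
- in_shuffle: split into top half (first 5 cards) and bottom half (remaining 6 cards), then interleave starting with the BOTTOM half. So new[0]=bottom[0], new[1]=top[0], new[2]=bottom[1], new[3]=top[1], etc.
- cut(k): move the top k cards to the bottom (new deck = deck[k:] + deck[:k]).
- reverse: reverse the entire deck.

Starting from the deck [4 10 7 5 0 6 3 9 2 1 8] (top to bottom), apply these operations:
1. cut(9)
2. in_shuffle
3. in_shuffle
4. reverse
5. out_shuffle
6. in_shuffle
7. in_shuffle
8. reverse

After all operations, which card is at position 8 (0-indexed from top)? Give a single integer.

After op 1 (cut(9)): [1 8 4 10 7 5 0 6 3 9 2]
After op 2 (in_shuffle): [5 1 0 8 6 4 3 10 9 7 2]
After op 3 (in_shuffle): [4 5 3 1 10 0 9 8 7 6 2]
After op 4 (reverse): [2 6 7 8 9 0 10 1 3 5 4]
After op 5 (out_shuffle): [2 10 6 1 7 3 8 5 9 4 0]
After op 6 (in_shuffle): [3 2 8 10 5 6 9 1 4 7 0]
After op 7 (in_shuffle): [6 3 9 2 1 8 4 10 7 5 0]
After op 8 (reverse): [0 5 7 10 4 8 1 2 9 3 6]
Position 8: card 9.

Answer: 9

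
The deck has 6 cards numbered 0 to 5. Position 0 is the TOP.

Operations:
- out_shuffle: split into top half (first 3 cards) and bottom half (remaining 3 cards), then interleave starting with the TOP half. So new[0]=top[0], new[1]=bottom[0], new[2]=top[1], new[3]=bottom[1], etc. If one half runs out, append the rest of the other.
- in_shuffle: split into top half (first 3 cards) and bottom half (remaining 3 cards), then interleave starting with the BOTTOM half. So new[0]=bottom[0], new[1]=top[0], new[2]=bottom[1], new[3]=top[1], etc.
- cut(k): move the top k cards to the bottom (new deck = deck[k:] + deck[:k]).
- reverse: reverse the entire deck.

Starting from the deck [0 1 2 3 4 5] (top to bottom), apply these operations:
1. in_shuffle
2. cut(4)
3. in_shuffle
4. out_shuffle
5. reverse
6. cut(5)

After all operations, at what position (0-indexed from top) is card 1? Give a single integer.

After op 1 (in_shuffle): [3 0 4 1 5 2]
After op 2 (cut(4)): [5 2 3 0 4 1]
After op 3 (in_shuffle): [0 5 4 2 1 3]
After op 4 (out_shuffle): [0 2 5 1 4 3]
After op 5 (reverse): [3 4 1 5 2 0]
After op 6 (cut(5)): [0 3 4 1 5 2]
Card 1 is at position 3.

Answer: 3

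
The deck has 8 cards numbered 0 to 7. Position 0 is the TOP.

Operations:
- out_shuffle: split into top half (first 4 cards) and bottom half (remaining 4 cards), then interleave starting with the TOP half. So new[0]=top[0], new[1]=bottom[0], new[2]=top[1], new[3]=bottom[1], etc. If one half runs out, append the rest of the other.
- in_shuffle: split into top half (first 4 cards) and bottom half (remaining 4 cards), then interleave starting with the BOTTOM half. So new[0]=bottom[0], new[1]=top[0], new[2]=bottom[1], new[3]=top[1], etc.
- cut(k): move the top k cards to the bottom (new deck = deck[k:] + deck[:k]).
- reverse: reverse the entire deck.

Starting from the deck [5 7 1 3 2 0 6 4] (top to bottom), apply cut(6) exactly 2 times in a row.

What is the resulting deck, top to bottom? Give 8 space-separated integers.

After op 1 (cut(6)): [6 4 5 7 1 3 2 0]
After op 2 (cut(6)): [2 0 6 4 5 7 1 3]

Answer: 2 0 6 4 5 7 1 3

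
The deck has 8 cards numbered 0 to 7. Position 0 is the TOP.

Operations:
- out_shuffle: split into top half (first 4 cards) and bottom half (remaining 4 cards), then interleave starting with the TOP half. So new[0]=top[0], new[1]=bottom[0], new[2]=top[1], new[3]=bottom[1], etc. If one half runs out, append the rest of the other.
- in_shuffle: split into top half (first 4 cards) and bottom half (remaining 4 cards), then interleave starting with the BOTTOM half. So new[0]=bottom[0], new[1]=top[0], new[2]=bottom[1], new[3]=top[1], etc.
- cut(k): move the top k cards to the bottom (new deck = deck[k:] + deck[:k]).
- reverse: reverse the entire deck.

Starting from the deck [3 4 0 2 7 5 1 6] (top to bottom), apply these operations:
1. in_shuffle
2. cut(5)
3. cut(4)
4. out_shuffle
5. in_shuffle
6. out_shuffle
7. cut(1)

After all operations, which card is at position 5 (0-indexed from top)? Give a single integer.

After op 1 (in_shuffle): [7 3 5 4 1 0 6 2]
After op 2 (cut(5)): [0 6 2 7 3 5 4 1]
After op 3 (cut(4)): [3 5 4 1 0 6 2 7]
After op 4 (out_shuffle): [3 0 5 6 4 2 1 7]
After op 5 (in_shuffle): [4 3 2 0 1 5 7 6]
After op 6 (out_shuffle): [4 1 3 5 2 7 0 6]
After op 7 (cut(1)): [1 3 5 2 7 0 6 4]
Position 5: card 0.

Answer: 0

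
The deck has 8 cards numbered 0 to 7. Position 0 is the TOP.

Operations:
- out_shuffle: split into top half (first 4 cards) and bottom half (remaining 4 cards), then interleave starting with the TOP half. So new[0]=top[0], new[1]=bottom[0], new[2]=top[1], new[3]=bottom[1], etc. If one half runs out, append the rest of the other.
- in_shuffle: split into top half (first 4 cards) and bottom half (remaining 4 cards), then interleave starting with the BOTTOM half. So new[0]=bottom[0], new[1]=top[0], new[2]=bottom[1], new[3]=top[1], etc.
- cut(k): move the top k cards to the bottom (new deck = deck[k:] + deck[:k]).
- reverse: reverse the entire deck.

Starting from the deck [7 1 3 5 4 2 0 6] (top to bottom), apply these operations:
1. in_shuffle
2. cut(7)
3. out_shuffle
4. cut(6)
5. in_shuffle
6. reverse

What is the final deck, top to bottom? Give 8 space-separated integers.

After op 1 (in_shuffle): [4 7 2 1 0 3 6 5]
After op 2 (cut(7)): [5 4 7 2 1 0 3 6]
After op 3 (out_shuffle): [5 1 4 0 7 3 2 6]
After op 4 (cut(6)): [2 6 5 1 4 0 7 3]
After op 5 (in_shuffle): [4 2 0 6 7 5 3 1]
After op 6 (reverse): [1 3 5 7 6 0 2 4]

Answer: 1 3 5 7 6 0 2 4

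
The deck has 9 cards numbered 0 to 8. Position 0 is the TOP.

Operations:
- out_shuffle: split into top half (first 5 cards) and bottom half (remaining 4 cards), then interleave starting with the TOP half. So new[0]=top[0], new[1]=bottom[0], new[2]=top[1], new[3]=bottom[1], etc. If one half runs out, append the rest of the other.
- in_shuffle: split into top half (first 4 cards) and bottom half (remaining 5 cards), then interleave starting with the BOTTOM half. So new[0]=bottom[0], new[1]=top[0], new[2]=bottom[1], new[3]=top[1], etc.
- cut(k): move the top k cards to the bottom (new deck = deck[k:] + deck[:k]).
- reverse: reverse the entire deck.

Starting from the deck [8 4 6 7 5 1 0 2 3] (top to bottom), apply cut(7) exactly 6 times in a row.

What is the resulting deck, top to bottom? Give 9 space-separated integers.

After op 1 (cut(7)): [2 3 8 4 6 7 5 1 0]
After op 2 (cut(7)): [1 0 2 3 8 4 6 7 5]
After op 3 (cut(7)): [7 5 1 0 2 3 8 4 6]
After op 4 (cut(7)): [4 6 7 5 1 0 2 3 8]
After op 5 (cut(7)): [3 8 4 6 7 5 1 0 2]
After op 6 (cut(7)): [0 2 3 8 4 6 7 5 1]

Answer: 0 2 3 8 4 6 7 5 1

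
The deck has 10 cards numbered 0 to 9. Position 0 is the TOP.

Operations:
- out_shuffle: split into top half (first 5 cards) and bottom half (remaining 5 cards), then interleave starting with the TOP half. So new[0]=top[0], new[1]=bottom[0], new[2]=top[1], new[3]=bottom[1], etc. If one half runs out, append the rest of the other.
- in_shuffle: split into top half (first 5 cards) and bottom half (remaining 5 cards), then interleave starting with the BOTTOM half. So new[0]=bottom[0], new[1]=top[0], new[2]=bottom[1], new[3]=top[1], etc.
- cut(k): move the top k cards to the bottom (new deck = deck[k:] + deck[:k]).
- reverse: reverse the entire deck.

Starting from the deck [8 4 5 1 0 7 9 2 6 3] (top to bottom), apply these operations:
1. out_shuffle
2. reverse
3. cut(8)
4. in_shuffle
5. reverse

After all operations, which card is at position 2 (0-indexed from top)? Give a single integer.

After op 1 (out_shuffle): [8 7 4 9 5 2 1 6 0 3]
After op 2 (reverse): [3 0 6 1 2 5 9 4 7 8]
After op 3 (cut(8)): [7 8 3 0 6 1 2 5 9 4]
After op 4 (in_shuffle): [1 7 2 8 5 3 9 0 4 6]
After op 5 (reverse): [6 4 0 9 3 5 8 2 7 1]
Position 2: card 0.

Answer: 0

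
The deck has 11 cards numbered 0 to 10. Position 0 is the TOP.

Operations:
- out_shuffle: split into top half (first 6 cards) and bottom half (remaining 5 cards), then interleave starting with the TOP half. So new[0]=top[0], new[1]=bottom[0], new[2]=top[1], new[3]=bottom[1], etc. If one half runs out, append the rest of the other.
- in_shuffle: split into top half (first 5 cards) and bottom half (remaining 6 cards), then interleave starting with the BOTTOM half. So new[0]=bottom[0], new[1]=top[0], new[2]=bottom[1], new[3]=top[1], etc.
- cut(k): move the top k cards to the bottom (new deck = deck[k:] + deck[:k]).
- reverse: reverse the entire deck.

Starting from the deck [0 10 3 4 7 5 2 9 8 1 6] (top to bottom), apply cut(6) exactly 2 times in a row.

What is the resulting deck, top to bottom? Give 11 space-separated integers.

After op 1 (cut(6)): [2 9 8 1 6 0 10 3 4 7 5]
After op 2 (cut(6)): [10 3 4 7 5 2 9 8 1 6 0]

Answer: 10 3 4 7 5 2 9 8 1 6 0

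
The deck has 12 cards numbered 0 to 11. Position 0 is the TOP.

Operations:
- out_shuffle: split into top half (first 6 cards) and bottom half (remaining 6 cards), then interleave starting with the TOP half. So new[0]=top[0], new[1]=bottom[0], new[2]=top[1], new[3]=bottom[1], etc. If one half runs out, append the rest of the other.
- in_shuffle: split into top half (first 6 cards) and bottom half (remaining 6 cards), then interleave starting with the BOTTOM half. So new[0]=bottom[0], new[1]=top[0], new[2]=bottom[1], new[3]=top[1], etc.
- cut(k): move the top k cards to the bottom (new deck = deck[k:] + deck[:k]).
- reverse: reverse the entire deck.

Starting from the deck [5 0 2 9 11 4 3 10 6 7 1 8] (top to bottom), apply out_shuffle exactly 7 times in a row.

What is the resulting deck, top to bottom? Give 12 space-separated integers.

After op 1 (out_shuffle): [5 3 0 10 2 6 9 7 11 1 4 8]
After op 2 (out_shuffle): [5 9 3 7 0 11 10 1 2 4 6 8]
After op 3 (out_shuffle): [5 10 9 1 3 2 7 4 0 6 11 8]
After op 4 (out_shuffle): [5 7 10 4 9 0 1 6 3 11 2 8]
After op 5 (out_shuffle): [5 1 7 6 10 3 4 11 9 2 0 8]
After op 6 (out_shuffle): [5 4 1 11 7 9 6 2 10 0 3 8]
After op 7 (out_shuffle): [5 6 4 2 1 10 11 0 7 3 9 8]

Answer: 5 6 4 2 1 10 11 0 7 3 9 8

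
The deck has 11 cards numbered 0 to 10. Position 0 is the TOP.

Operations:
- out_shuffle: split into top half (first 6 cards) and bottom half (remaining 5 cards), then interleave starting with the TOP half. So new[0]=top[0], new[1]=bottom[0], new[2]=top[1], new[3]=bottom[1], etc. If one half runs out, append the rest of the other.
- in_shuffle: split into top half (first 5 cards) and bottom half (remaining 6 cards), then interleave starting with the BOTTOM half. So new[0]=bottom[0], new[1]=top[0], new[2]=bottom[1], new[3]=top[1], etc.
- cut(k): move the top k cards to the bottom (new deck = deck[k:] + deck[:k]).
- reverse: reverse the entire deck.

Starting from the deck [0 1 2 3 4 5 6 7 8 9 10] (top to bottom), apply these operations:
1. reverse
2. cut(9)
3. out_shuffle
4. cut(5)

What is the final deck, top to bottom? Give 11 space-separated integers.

After op 1 (reverse): [10 9 8 7 6 5 4 3 2 1 0]
After op 2 (cut(9)): [1 0 10 9 8 7 6 5 4 3 2]
After op 3 (out_shuffle): [1 6 0 5 10 4 9 3 8 2 7]
After op 4 (cut(5)): [4 9 3 8 2 7 1 6 0 5 10]

Answer: 4 9 3 8 2 7 1 6 0 5 10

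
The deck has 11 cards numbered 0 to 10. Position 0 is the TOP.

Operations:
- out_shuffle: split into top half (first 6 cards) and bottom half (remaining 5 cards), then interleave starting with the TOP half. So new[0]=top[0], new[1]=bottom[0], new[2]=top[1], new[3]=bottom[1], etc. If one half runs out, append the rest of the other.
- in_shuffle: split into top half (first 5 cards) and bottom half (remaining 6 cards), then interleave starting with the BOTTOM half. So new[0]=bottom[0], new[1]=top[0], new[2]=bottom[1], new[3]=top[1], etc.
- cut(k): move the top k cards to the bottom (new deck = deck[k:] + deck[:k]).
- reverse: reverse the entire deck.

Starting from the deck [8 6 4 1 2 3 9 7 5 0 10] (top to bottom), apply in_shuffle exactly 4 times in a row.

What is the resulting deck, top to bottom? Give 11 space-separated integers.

After op 1 (in_shuffle): [3 8 9 6 7 4 5 1 0 2 10]
After op 2 (in_shuffle): [4 3 5 8 1 9 0 6 2 7 10]
After op 3 (in_shuffle): [9 4 0 3 6 5 2 8 7 1 10]
After op 4 (in_shuffle): [5 9 2 4 8 0 7 3 1 6 10]

Answer: 5 9 2 4 8 0 7 3 1 6 10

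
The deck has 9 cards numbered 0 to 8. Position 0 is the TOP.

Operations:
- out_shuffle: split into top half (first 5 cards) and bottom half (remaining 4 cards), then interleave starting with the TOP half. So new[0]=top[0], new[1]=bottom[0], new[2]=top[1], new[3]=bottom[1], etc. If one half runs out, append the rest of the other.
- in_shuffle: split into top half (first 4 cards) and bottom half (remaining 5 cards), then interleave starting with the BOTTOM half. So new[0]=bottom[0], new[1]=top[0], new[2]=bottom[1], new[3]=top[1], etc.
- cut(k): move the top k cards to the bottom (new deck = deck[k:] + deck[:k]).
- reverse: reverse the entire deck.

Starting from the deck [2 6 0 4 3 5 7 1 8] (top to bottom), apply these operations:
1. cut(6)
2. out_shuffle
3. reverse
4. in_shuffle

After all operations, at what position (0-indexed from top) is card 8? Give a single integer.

Answer: 0

Derivation:
After op 1 (cut(6)): [7 1 8 2 6 0 4 3 5]
After op 2 (out_shuffle): [7 0 1 4 8 3 2 5 6]
After op 3 (reverse): [6 5 2 3 8 4 1 0 7]
After op 4 (in_shuffle): [8 6 4 5 1 2 0 3 7]
Card 8 is at position 0.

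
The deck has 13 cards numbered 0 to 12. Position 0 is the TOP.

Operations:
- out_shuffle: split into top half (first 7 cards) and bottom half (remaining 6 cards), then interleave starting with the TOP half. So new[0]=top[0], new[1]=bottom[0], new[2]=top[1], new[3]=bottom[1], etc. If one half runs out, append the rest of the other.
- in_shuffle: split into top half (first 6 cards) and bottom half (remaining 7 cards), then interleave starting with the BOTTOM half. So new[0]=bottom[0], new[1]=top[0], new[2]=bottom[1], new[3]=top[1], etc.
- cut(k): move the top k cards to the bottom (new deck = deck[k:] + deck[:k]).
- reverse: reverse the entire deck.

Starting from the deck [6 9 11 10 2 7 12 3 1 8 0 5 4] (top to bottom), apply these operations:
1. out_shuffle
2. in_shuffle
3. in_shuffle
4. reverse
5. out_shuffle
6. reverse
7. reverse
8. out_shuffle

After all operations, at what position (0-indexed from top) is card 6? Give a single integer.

After op 1 (out_shuffle): [6 3 9 1 11 8 10 0 2 5 7 4 12]
After op 2 (in_shuffle): [10 6 0 3 2 9 5 1 7 11 4 8 12]
After op 3 (in_shuffle): [5 10 1 6 7 0 11 3 4 2 8 9 12]
After op 4 (reverse): [12 9 8 2 4 3 11 0 7 6 1 10 5]
After op 5 (out_shuffle): [12 0 9 7 8 6 2 1 4 10 3 5 11]
After op 6 (reverse): [11 5 3 10 4 1 2 6 8 7 9 0 12]
After op 7 (reverse): [12 0 9 7 8 6 2 1 4 10 3 5 11]
After op 8 (out_shuffle): [12 1 0 4 9 10 7 3 8 5 6 11 2]
Card 6 is at position 10.

Answer: 10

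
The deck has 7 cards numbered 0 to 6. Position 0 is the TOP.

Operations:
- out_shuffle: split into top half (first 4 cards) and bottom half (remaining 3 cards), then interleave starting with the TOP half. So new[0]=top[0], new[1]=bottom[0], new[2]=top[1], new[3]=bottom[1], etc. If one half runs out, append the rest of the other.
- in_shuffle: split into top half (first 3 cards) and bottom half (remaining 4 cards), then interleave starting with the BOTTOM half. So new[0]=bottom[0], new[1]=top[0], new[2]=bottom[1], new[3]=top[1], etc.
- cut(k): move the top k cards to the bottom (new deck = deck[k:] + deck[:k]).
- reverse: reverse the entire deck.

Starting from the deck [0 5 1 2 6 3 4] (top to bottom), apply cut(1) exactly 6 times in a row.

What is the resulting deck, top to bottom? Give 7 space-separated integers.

After op 1 (cut(1)): [5 1 2 6 3 4 0]
After op 2 (cut(1)): [1 2 6 3 4 0 5]
After op 3 (cut(1)): [2 6 3 4 0 5 1]
After op 4 (cut(1)): [6 3 4 0 5 1 2]
After op 5 (cut(1)): [3 4 0 5 1 2 6]
After op 6 (cut(1)): [4 0 5 1 2 6 3]

Answer: 4 0 5 1 2 6 3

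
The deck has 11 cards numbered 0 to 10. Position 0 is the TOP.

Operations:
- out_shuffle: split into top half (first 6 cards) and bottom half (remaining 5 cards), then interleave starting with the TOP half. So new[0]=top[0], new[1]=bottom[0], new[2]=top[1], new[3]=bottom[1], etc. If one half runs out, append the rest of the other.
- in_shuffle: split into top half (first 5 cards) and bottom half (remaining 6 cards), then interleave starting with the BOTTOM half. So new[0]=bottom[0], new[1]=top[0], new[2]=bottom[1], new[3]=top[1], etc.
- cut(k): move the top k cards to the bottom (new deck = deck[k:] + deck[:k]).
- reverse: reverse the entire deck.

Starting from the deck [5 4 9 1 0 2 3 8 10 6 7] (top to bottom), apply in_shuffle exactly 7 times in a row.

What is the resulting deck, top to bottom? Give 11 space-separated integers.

After op 1 (in_shuffle): [2 5 3 4 8 9 10 1 6 0 7]
After op 2 (in_shuffle): [9 2 10 5 1 3 6 4 0 8 7]
After op 3 (in_shuffle): [3 9 6 2 4 10 0 5 8 1 7]
After op 4 (in_shuffle): [10 3 0 9 5 6 8 2 1 4 7]
After op 5 (in_shuffle): [6 10 8 3 2 0 1 9 4 5 7]
After op 6 (in_shuffle): [0 6 1 10 9 8 4 3 5 2 7]
After op 7 (in_shuffle): [8 0 4 6 3 1 5 10 2 9 7]

Answer: 8 0 4 6 3 1 5 10 2 9 7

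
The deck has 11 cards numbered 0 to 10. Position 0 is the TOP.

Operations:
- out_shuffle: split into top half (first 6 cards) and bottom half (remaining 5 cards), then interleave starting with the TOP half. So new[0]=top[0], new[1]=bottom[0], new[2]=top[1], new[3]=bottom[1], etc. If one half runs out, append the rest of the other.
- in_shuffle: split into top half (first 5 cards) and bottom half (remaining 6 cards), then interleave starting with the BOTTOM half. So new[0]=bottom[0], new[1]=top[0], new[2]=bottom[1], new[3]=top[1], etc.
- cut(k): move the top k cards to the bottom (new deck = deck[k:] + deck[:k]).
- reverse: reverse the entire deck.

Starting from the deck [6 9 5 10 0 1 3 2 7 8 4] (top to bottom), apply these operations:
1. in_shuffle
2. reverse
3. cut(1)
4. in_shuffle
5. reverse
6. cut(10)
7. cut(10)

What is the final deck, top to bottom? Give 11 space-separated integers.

After op 1 (in_shuffle): [1 6 3 9 2 5 7 10 8 0 4]
After op 2 (reverse): [4 0 8 10 7 5 2 9 3 6 1]
After op 3 (cut(1)): [0 8 10 7 5 2 9 3 6 1 4]
After op 4 (in_shuffle): [2 0 9 8 3 10 6 7 1 5 4]
After op 5 (reverse): [4 5 1 7 6 10 3 8 9 0 2]
After op 6 (cut(10)): [2 4 5 1 7 6 10 3 8 9 0]
After op 7 (cut(10)): [0 2 4 5 1 7 6 10 3 8 9]

Answer: 0 2 4 5 1 7 6 10 3 8 9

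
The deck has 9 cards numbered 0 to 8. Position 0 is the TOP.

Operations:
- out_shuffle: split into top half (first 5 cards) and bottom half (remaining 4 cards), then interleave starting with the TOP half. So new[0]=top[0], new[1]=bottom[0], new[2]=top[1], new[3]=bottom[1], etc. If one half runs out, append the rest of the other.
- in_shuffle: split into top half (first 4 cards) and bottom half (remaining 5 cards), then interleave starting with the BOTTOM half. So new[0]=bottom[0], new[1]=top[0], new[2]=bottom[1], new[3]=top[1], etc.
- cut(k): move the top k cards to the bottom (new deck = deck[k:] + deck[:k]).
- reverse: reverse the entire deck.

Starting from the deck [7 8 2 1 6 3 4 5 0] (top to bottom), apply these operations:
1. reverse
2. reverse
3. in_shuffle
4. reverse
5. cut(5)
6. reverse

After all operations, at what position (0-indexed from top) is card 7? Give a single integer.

After op 1 (reverse): [0 5 4 3 6 1 2 8 7]
After op 2 (reverse): [7 8 2 1 6 3 4 5 0]
After op 3 (in_shuffle): [6 7 3 8 4 2 5 1 0]
After op 4 (reverse): [0 1 5 2 4 8 3 7 6]
After op 5 (cut(5)): [8 3 7 6 0 1 5 2 4]
After op 6 (reverse): [4 2 5 1 0 6 7 3 8]
Card 7 is at position 6.

Answer: 6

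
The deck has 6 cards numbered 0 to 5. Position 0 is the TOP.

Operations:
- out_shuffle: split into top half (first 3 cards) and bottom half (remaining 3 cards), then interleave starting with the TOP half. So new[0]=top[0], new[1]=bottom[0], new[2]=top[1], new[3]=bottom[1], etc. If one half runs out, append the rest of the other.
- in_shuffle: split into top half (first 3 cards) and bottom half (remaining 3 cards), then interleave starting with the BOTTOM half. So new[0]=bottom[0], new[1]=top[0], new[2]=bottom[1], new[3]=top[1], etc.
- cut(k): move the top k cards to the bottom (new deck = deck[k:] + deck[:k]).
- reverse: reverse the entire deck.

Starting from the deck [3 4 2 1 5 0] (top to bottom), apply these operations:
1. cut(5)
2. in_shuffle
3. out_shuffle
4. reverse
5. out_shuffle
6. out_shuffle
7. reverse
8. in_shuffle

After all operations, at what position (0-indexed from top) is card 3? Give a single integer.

Answer: 2

Derivation:
After op 1 (cut(5)): [0 3 4 2 1 5]
After op 2 (in_shuffle): [2 0 1 3 5 4]
After op 3 (out_shuffle): [2 3 0 5 1 4]
After op 4 (reverse): [4 1 5 0 3 2]
After op 5 (out_shuffle): [4 0 1 3 5 2]
After op 6 (out_shuffle): [4 3 0 5 1 2]
After op 7 (reverse): [2 1 5 0 3 4]
After op 8 (in_shuffle): [0 2 3 1 4 5]
Card 3 is at position 2.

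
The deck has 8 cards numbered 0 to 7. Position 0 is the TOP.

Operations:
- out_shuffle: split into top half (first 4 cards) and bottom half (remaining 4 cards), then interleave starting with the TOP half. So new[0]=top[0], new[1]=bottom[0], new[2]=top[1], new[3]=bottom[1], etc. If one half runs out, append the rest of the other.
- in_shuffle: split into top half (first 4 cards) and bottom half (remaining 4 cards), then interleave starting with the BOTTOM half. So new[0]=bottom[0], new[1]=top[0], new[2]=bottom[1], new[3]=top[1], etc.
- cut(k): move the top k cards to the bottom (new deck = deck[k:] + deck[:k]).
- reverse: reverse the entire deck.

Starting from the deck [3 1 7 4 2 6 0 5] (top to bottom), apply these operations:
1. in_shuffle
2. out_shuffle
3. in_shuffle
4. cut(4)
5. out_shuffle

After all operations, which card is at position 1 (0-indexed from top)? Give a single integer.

Answer: 6

Derivation:
After op 1 (in_shuffle): [2 3 6 1 0 7 5 4]
After op 2 (out_shuffle): [2 0 3 7 6 5 1 4]
After op 3 (in_shuffle): [6 2 5 0 1 3 4 7]
After op 4 (cut(4)): [1 3 4 7 6 2 5 0]
After op 5 (out_shuffle): [1 6 3 2 4 5 7 0]
Position 1: card 6.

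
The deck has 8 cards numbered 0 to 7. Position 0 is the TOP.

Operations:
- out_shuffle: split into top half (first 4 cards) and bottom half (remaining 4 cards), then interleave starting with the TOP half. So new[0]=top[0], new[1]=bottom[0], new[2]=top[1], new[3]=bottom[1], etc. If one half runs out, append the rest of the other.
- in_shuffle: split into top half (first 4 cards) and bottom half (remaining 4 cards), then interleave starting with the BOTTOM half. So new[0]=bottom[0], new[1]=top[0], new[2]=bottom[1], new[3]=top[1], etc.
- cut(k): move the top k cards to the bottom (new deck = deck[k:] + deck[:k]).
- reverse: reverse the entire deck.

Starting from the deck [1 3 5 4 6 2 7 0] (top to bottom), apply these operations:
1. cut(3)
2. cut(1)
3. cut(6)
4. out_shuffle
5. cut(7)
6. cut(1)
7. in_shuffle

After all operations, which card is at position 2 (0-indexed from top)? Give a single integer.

After op 1 (cut(3)): [4 6 2 7 0 1 3 5]
After op 2 (cut(1)): [6 2 7 0 1 3 5 4]
After op 3 (cut(6)): [5 4 6 2 7 0 1 3]
After op 4 (out_shuffle): [5 7 4 0 6 1 2 3]
After op 5 (cut(7)): [3 5 7 4 0 6 1 2]
After op 6 (cut(1)): [5 7 4 0 6 1 2 3]
After op 7 (in_shuffle): [6 5 1 7 2 4 3 0]
Position 2: card 1.

Answer: 1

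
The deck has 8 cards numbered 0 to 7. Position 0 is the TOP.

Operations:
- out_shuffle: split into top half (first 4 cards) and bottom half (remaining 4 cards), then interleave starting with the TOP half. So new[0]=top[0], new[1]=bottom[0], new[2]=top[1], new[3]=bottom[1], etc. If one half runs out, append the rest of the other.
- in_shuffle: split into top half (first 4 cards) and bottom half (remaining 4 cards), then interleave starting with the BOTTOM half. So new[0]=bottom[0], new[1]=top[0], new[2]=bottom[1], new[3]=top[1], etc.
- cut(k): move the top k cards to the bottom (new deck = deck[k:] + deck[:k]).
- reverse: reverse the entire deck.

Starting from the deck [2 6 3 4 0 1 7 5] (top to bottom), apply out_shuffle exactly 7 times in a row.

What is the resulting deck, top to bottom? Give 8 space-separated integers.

Answer: 2 0 6 1 3 7 4 5

Derivation:
After op 1 (out_shuffle): [2 0 6 1 3 7 4 5]
After op 2 (out_shuffle): [2 3 0 7 6 4 1 5]
After op 3 (out_shuffle): [2 6 3 4 0 1 7 5]
After op 4 (out_shuffle): [2 0 6 1 3 7 4 5]
After op 5 (out_shuffle): [2 3 0 7 6 4 1 5]
After op 6 (out_shuffle): [2 6 3 4 0 1 7 5]
After op 7 (out_shuffle): [2 0 6 1 3 7 4 5]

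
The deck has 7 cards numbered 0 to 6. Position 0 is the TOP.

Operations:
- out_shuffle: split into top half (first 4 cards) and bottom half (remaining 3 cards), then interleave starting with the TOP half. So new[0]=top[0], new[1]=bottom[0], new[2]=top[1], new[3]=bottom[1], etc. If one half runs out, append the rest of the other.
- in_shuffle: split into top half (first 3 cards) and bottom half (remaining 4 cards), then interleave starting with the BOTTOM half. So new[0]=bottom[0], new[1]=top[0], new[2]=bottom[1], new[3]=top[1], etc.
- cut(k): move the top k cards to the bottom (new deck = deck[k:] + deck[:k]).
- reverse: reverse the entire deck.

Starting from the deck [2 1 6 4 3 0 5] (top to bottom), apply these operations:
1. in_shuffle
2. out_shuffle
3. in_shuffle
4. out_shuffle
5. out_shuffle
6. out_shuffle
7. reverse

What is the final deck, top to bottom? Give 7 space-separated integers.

After op 1 (in_shuffle): [4 2 3 1 0 6 5]
After op 2 (out_shuffle): [4 0 2 6 3 5 1]
After op 3 (in_shuffle): [6 4 3 0 5 2 1]
After op 4 (out_shuffle): [6 5 4 2 3 1 0]
After op 5 (out_shuffle): [6 3 5 1 4 0 2]
After op 6 (out_shuffle): [6 4 3 0 5 2 1]
After op 7 (reverse): [1 2 5 0 3 4 6]

Answer: 1 2 5 0 3 4 6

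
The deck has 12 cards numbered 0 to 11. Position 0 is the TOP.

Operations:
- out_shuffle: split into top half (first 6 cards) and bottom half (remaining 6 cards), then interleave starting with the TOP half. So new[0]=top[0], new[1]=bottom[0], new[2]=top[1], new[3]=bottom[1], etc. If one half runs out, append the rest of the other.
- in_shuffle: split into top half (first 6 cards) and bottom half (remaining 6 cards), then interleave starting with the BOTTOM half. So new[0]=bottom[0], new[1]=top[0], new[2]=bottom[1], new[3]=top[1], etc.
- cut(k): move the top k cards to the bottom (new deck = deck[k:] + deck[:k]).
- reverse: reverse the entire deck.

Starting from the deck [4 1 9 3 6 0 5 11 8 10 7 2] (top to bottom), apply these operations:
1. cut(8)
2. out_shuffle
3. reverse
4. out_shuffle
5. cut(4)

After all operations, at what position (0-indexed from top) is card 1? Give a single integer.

After op 1 (cut(8)): [8 10 7 2 4 1 9 3 6 0 5 11]
After op 2 (out_shuffle): [8 9 10 3 7 6 2 0 4 5 1 11]
After op 3 (reverse): [11 1 5 4 0 2 6 7 3 10 9 8]
After op 4 (out_shuffle): [11 6 1 7 5 3 4 10 0 9 2 8]
After op 5 (cut(4)): [5 3 4 10 0 9 2 8 11 6 1 7]
Card 1 is at position 10.

Answer: 10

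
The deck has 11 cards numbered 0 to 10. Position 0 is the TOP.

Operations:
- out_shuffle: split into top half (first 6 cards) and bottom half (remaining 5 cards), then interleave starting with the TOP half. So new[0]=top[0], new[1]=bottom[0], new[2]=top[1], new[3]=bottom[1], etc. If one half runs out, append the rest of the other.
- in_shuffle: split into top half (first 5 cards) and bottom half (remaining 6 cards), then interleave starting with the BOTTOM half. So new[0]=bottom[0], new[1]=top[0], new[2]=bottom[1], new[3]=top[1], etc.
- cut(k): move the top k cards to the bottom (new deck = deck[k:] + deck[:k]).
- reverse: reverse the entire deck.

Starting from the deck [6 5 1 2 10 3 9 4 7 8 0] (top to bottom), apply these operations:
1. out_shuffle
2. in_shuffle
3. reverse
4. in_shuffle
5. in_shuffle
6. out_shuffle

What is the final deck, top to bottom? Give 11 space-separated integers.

Answer: 0 6 5 1 2 10 3 9 4 7 8

Derivation:
After op 1 (out_shuffle): [6 9 5 4 1 7 2 8 10 0 3]
After op 2 (in_shuffle): [7 6 2 9 8 5 10 4 0 1 3]
After op 3 (reverse): [3 1 0 4 10 5 8 9 2 6 7]
After op 4 (in_shuffle): [5 3 8 1 9 0 2 4 6 10 7]
After op 5 (in_shuffle): [0 5 2 3 4 8 6 1 10 9 7]
After op 6 (out_shuffle): [0 6 5 1 2 10 3 9 4 7 8]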